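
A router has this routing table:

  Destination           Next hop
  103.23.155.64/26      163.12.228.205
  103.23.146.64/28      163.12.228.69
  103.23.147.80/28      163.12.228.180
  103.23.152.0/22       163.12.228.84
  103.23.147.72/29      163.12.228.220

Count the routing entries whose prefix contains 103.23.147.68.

0

No listed prefix contains 103.23.147.68.
Total matching entries: 0.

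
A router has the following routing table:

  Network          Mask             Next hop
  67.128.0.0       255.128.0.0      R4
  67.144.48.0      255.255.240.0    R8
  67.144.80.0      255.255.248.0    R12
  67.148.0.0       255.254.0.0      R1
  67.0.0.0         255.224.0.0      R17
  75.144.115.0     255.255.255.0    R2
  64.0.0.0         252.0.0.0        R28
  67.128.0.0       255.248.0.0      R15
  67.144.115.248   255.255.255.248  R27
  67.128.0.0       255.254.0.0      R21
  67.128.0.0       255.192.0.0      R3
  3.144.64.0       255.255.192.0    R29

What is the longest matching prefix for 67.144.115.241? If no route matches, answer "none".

67.128.0.0/10

Entries matching 67.144.115.241:
  64.0.0.0/6 (64.0.0.0 - 67.255.255.255)
  67.128.0.0/9 (67.128.0.0 - 67.255.255.255)
  67.128.0.0/10 (67.128.0.0 - 67.191.255.255)
Most specific is 67.128.0.0/10.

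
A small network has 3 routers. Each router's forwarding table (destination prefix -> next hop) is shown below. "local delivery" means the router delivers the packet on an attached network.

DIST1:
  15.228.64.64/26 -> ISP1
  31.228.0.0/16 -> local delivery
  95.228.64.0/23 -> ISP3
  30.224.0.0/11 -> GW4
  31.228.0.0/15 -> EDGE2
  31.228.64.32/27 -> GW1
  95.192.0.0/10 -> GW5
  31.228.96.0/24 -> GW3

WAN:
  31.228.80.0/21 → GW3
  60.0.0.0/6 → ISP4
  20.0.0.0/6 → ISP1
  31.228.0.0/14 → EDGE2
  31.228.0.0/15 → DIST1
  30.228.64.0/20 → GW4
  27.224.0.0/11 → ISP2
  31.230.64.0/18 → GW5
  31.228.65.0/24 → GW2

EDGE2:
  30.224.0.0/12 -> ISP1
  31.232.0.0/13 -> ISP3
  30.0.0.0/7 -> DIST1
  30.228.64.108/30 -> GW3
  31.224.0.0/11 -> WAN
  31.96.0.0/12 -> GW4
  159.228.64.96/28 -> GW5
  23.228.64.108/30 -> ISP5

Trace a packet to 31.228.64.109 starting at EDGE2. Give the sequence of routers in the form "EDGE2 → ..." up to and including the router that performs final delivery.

At EDGE2: longest match for 31.228.64.109 is 31.224.0.0/11 -> WAN
At WAN: longest match for 31.228.64.109 is 31.228.0.0/15 -> DIST1
At DIST1: longest match for 31.228.64.109 is 31.228.0.0/16 -> local delivery

EDGE2 → WAN → DIST1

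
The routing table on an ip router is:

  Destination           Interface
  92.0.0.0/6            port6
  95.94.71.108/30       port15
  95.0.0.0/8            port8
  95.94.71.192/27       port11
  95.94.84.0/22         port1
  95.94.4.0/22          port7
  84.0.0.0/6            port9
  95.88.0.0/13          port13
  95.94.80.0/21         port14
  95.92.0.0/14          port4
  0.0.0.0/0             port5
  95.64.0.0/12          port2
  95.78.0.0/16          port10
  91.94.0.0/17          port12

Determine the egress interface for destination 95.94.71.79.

Routes whose prefix contains 95.94.71.79:
  0.0.0.0/0 (default, matches everything) -> port5
  92.0.0.0/6 (92.0.0.0 - 95.255.255.255) -> port6
  95.0.0.0/8 (95.0.0.0 - 95.255.255.255) -> port8
  95.88.0.0/13 (95.88.0.0 - 95.95.255.255) -> port13
  95.92.0.0/14 (95.92.0.0 - 95.95.255.255) -> port4
More-specific entries that do NOT match:
  95.94.71.108/30 (95.94.71.108 - 95.94.71.111) does not contain 95.94.71.79
  95.94.71.192/27 (95.94.71.192 - 95.94.71.223) does not contain 95.94.71.79
  95.94.84.0/22 (95.94.84.0 - 95.94.87.255) does not contain 95.94.71.79
  95.94.4.0/22 (95.94.4.0 - 95.94.7.255) does not contain 95.94.71.79
  95.94.80.0/21 (95.94.80.0 - 95.94.87.255) does not contain 95.94.71.79
  91.94.0.0/17 (91.94.0.0 - 91.94.127.255) does not contain 95.94.71.79
  95.78.0.0/16 (95.78.0.0 - 95.78.255.255) does not contain 95.94.71.79
Longest matching prefix is /14 -> interface port4.

port4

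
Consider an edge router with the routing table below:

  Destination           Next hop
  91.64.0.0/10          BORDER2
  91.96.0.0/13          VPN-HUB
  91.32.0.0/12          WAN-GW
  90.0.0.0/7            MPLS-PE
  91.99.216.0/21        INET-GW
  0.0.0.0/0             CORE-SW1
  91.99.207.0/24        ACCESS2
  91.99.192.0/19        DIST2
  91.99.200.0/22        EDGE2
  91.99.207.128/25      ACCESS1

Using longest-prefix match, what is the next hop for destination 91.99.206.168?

DIST2

Routes whose prefix contains 91.99.206.168:
  0.0.0.0/0 (default, matches everything) -> CORE-SW1
  90.0.0.0/7 (90.0.0.0 - 91.255.255.255) -> MPLS-PE
  91.64.0.0/10 (91.64.0.0 - 91.127.255.255) -> BORDER2
  91.96.0.0/13 (91.96.0.0 - 91.103.255.255) -> VPN-HUB
  91.99.192.0/19 (91.99.192.0 - 91.99.223.255) -> DIST2
More-specific entries that do NOT match:
  91.99.207.128/25 (91.99.207.128 - 91.99.207.255) does not contain 91.99.206.168
  91.99.207.0/24 (91.99.207.0 - 91.99.207.255) does not contain 91.99.206.168
  91.99.200.0/22 (91.99.200.0 - 91.99.203.255) does not contain 91.99.206.168
  91.99.216.0/21 (91.99.216.0 - 91.99.223.255) does not contain 91.99.206.168
Longest matching prefix is /19 -> next hop DIST2.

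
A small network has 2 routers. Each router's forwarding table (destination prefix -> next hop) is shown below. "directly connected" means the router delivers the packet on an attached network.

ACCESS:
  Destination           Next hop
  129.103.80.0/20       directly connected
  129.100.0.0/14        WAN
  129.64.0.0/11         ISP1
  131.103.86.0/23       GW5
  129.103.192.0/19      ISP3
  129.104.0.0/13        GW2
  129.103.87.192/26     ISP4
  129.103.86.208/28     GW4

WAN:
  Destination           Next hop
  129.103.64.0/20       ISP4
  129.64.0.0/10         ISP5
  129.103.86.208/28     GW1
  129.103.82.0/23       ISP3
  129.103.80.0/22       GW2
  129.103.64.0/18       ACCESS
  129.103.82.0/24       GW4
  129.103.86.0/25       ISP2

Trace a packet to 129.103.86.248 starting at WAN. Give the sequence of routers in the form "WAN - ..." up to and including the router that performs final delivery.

WAN - ACCESS

At WAN: longest match for 129.103.86.248 is 129.103.64.0/18 -> ACCESS
At ACCESS: longest match for 129.103.86.248 is 129.103.80.0/20 -> directly connected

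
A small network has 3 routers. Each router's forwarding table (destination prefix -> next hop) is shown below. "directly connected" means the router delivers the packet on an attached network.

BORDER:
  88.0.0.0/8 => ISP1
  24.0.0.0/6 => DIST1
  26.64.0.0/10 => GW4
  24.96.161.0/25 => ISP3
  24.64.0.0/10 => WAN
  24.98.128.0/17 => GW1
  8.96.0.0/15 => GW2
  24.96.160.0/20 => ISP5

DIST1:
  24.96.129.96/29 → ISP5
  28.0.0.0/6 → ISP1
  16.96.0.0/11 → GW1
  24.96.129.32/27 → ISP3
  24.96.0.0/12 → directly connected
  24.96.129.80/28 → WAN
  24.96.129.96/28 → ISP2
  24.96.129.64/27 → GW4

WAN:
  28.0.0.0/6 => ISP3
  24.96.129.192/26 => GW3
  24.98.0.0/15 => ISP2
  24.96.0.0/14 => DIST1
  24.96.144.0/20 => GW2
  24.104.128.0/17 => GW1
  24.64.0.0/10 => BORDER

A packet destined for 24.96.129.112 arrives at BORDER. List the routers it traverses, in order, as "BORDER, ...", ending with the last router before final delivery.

BORDER, WAN, DIST1

At BORDER: longest match for 24.96.129.112 is 24.64.0.0/10 -> WAN
At WAN: longest match for 24.96.129.112 is 24.96.0.0/14 -> DIST1
At DIST1: longest match for 24.96.129.112 is 24.96.0.0/12 -> directly connected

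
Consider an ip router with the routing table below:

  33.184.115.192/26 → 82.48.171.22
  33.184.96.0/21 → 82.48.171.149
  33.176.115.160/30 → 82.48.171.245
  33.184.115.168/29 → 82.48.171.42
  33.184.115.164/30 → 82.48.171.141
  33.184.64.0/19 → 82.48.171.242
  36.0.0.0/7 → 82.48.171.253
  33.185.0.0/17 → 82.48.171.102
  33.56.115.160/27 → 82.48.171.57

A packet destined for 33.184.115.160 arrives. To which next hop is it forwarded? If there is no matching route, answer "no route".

no route

No entry's prefix contains 33.184.115.160; there is no default route.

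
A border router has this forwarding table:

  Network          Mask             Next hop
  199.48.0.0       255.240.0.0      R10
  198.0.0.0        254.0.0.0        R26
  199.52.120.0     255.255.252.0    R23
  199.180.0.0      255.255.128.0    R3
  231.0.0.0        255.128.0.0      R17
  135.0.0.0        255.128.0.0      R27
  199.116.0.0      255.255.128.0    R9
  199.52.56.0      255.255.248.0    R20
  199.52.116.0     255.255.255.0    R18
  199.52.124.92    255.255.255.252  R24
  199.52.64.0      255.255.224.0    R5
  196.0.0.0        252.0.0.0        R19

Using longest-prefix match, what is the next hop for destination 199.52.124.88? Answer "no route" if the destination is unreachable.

Routes whose prefix contains 199.52.124.88:
  196.0.0.0/6 (196.0.0.0 - 199.255.255.255) -> R19
  198.0.0.0/7 (198.0.0.0 - 199.255.255.255) -> R26
  199.48.0.0/12 (199.48.0.0 - 199.63.255.255) -> R10
More-specific entries that do NOT match:
  199.52.124.92/30 (199.52.124.92 - 199.52.124.95) does not contain 199.52.124.88
  199.52.116.0/24 (199.52.116.0 - 199.52.116.255) does not contain 199.52.124.88
  199.52.120.0/22 (199.52.120.0 - 199.52.123.255) does not contain 199.52.124.88
  199.52.56.0/21 (199.52.56.0 - 199.52.63.255) does not contain 199.52.124.88
  199.52.64.0/19 (199.52.64.0 - 199.52.95.255) does not contain 199.52.124.88
  199.180.0.0/17 (199.180.0.0 - 199.180.127.255) does not contain 199.52.124.88
  199.116.0.0/17 (199.116.0.0 - 199.116.127.255) does not contain 199.52.124.88
Longest matching prefix is /12 -> next hop R10.

R10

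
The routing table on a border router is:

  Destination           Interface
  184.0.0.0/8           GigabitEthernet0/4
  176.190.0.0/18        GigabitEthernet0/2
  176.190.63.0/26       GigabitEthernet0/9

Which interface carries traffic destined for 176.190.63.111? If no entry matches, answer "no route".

Routes whose prefix contains 176.190.63.111:
  176.190.0.0/18 (176.190.0.0 - 176.190.63.255) -> GigabitEthernet0/2
More-specific entries that do NOT match:
  176.190.63.0/26 (176.190.63.0 - 176.190.63.63) does not contain 176.190.63.111
Longest matching prefix is /18 -> interface GigabitEthernet0/2.

GigabitEthernet0/2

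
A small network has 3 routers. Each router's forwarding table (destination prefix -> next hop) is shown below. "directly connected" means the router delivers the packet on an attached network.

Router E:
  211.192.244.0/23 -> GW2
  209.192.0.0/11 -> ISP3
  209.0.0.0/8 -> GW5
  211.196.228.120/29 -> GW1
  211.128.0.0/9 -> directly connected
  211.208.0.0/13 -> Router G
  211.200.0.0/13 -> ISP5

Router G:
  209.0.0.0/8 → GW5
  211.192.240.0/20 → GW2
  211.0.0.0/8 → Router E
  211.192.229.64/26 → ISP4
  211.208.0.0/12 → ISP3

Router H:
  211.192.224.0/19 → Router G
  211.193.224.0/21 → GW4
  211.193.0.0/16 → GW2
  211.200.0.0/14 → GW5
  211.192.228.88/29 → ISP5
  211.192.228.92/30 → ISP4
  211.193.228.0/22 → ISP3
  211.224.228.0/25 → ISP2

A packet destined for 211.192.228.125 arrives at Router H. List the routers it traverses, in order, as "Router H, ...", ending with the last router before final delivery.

Router H, Router G, Router E

At Router H: longest match for 211.192.228.125 is 211.192.224.0/19 -> Router G
At Router G: longest match for 211.192.228.125 is 211.0.0.0/8 -> Router E
At Router E: longest match for 211.192.228.125 is 211.128.0.0/9 -> directly connected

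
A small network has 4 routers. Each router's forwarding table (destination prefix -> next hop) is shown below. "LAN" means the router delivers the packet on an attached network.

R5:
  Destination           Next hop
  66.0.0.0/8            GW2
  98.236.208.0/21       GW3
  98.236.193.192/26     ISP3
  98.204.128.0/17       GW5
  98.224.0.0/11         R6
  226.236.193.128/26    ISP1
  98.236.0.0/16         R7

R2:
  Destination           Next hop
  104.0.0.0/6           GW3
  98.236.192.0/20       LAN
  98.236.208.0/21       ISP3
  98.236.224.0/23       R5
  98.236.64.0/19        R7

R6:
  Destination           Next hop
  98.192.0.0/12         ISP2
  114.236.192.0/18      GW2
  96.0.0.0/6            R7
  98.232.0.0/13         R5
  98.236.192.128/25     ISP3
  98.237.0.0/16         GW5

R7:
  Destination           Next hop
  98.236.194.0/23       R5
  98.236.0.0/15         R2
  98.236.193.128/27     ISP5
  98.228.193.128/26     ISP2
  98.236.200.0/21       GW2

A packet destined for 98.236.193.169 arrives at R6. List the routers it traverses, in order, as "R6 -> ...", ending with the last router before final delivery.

R6 -> R5 -> R7 -> R2

At R6: longest match for 98.236.193.169 is 98.232.0.0/13 -> R5
At R5: longest match for 98.236.193.169 is 98.236.0.0/16 -> R7
At R7: longest match for 98.236.193.169 is 98.236.0.0/15 -> R2
At R2: longest match for 98.236.193.169 is 98.236.192.0/20 -> LAN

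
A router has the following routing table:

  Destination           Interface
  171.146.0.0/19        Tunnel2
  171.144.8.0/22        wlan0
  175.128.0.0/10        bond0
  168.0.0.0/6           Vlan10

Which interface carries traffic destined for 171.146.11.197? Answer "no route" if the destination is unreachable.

Routes whose prefix contains 171.146.11.197:
  168.0.0.0/6 (168.0.0.0 - 171.255.255.255) -> Vlan10
  171.146.0.0/19 (171.146.0.0 - 171.146.31.255) -> Tunnel2
More-specific entries that do NOT match:
  171.144.8.0/22 (171.144.8.0 - 171.144.11.255) does not contain 171.146.11.197
Longest matching prefix is /19 -> interface Tunnel2.

Tunnel2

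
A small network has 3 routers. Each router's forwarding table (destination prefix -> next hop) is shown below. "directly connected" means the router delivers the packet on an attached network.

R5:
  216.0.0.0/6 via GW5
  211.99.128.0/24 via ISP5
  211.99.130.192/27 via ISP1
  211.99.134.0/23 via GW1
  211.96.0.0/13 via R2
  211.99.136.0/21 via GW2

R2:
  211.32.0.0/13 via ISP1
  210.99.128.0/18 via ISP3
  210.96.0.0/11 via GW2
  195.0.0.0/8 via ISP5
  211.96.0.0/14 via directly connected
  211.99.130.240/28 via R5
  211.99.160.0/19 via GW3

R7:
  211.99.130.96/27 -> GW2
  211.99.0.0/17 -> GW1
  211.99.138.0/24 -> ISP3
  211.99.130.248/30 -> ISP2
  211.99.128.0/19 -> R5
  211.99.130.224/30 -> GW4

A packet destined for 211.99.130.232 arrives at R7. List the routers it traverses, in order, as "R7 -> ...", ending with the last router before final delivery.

At R7: longest match for 211.99.130.232 is 211.99.128.0/19 -> R5
At R5: longest match for 211.99.130.232 is 211.96.0.0/13 -> R2
At R2: longest match for 211.99.130.232 is 211.96.0.0/14 -> directly connected

R7 -> R5 -> R2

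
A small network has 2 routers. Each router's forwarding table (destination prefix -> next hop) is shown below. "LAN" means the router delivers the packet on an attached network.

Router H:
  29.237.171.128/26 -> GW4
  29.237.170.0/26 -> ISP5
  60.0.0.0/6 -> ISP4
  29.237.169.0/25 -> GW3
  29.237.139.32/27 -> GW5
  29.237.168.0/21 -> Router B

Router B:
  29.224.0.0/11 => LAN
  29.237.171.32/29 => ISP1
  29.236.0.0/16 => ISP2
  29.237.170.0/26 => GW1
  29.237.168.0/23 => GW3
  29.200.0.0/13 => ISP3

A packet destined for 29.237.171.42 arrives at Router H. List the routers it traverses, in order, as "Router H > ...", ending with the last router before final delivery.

Router H > Router B

At Router H: longest match for 29.237.171.42 is 29.237.168.0/21 -> Router B
At Router B: longest match for 29.237.171.42 is 29.224.0.0/11 -> LAN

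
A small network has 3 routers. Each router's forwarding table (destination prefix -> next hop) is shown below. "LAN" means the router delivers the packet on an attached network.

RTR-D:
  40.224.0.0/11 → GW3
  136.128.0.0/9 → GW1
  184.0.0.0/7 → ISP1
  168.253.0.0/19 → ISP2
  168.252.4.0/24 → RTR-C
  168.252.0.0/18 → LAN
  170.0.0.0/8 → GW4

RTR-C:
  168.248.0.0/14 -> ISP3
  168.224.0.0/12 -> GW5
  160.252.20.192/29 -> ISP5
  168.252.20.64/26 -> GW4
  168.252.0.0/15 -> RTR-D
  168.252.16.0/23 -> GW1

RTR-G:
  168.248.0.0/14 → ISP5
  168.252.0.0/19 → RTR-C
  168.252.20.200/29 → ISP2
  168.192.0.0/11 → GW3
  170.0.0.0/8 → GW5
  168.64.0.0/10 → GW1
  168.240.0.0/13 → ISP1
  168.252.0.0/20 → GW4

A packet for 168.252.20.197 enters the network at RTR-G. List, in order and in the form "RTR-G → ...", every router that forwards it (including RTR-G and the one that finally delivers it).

At RTR-G: longest match for 168.252.20.197 is 168.252.0.0/19 -> RTR-C
At RTR-C: longest match for 168.252.20.197 is 168.252.0.0/15 -> RTR-D
At RTR-D: longest match for 168.252.20.197 is 168.252.0.0/18 -> LAN

RTR-G → RTR-C → RTR-D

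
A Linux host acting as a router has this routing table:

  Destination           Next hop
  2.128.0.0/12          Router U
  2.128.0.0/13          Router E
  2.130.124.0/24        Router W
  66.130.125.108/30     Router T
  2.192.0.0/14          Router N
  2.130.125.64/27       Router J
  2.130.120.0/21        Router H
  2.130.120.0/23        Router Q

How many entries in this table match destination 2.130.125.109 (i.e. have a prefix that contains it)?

Prefixes containing 2.130.125.109:
  2.128.0.0/12 (2.128.0.0 - 2.143.255.255)
  2.128.0.0/13 (2.128.0.0 - 2.135.255.255)
  2.130.120.0/21 (2.130.120.0 - 2.130.127.255)
Total matching entries: 3.

3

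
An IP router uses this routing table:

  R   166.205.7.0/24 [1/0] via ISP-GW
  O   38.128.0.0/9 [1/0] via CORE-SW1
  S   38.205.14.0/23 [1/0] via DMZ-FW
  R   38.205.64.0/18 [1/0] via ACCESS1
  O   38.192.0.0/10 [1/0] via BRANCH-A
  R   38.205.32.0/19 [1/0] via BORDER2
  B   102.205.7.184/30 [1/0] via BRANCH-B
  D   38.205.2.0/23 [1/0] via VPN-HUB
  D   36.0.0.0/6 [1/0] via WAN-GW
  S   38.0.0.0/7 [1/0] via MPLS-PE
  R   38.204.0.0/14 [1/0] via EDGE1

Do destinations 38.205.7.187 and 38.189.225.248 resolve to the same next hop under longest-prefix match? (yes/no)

no

38.205.7.187: longest match 38.204.0.0/14 -> EDGE1
38.189.225.248: longest match 38.128.0.0/9 -> CORE-SW1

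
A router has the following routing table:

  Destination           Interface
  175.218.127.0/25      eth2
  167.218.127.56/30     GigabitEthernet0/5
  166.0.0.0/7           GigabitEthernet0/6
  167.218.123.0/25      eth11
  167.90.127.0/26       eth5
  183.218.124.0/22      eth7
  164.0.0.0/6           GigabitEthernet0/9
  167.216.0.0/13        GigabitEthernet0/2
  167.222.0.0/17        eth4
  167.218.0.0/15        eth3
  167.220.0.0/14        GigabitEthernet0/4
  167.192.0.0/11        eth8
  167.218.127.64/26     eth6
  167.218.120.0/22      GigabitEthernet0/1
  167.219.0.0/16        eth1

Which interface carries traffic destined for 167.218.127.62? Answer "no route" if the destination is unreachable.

Routes whose prefix contains 167.218.127.62:
  164.0.0.0/6 (164.0.0.0 - 167.255.255.255) -> GigabitEthernet0/9
  166.0.0.0/7 (166.0.0.0 - 167.255.255.255) -> GigabitEthernet0/6
  167.192.0.0/11 (167.192.0.0 - 167.223.255.255) -> eth8
  167.216.0.0/13 (167.216.0.0 - 167.223.255.255) -> GigabitEthernet0/2
  167.218.0.0/15 (167.218.0.0 - 167.219.255.255) -> eth3
More-specific entries that do NOT match:
  167.218.127.56/30 (167.218.127.56 - 167.218.127.59) does not contain 167.218.127.62
  167.90.127.0/26 (167.90.127.0 - 167.90.127.63) does not contain 167.218.127.62
  167.218.127.64/26 (167.218.127.64 - 167.218.127.127) does not contain 167.218.127.62
  175.218.127.0/25 (175.218.127.0 - 175.218.127.127) does not contain 167.218.127.62
  167.218.123.0/25 (167.218.123.0 - 167.218.123.127) does not contain 167.218.127.62
  183.218.124.0/22 (183.218.124.0 - 183.218.127.255) does not contain 167.218.127.62
  167.218.120.0/22 (167.218.120.0 - 167.218.123.255) does not contain 167.218.127.62
  167.222.0.0/17 (167.222.0.0 - 167.222.127.255) does not contain 167.218.127.62
  167.219.0.0/16 (167.219.0.0 - 167.219.255.255) does not contain 167.218.127.62
Longest matching prefix is /15 -> interface eth3.

eth3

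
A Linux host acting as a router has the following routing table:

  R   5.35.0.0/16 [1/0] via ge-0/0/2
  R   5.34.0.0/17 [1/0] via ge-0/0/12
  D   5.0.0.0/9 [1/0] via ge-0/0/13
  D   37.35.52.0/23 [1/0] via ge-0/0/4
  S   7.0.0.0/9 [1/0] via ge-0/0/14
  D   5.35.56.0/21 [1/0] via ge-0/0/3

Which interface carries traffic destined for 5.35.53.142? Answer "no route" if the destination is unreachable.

Routes whose prefix contains 5.35.53.142:
  5.0.0.0/9 (5.0.0.0 - 5.127.255.255) -> ge-0/0/13
  5.35.0.0/16 (5.35.0.0 - 5.35.255.255) -> ge-0/0/2
More-specific entries that do NOT match:
  37.35.52.0/23 (37.35.52.0 - 37.35.53.255) does not contain 5.35.53.142
  5.35.56.0/21 (5.35.56.0 - 5.35.63.255) does not contain 5.35.53.142
  5.34.0.0/17 (5.34.0.0 - 5.34.127.255) does not contain 5.35.53.142
Longest matching prefix is /16 -> interface ge-0/0/2.

ge-0/0/2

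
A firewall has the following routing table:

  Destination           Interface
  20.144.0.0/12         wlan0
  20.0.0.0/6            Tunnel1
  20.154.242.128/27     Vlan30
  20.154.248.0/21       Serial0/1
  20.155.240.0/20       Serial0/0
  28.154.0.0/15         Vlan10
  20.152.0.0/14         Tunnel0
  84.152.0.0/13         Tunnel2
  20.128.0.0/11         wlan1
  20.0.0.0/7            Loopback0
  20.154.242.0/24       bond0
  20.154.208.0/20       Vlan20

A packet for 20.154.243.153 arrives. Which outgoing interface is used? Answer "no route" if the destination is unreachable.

Routes whose prefix contains 20.154.243.153:
  20.0.0.0/6 (20.0.0.0 - 23.255.255.255) -> Tunnel1
  20.0.0.0/7 (20.0.0.0 - 21.255.255.255) -> Loopback0
  20.128.0.0/11 (20.128.0.0 - 20.159.255.255) -> wlan1
  20.144.0.0/12 (20.144.0.0 - 20.159.255.255) -> wlan0
  20.152.0.0/14 (20.152.0.0 - 20.155.255.255) -> Tunnel0
More-specific entries that do NOT match:
  20.154.242.128/27 (20.154.242.128 - 20.154.242.159) does not contain 20.154.243.153
  20.154.242.0/24 (20.154.242.0 - 20.154.242.255) does not contain 20.154.243.153
  20.154.248.0/21 (20.154.248.0 - 20.154.255.255) does not contain 20.154.243.153
  20.155.240.0/20 (20.155.240.0 - 20.155.255.255) does not contain 20.154.243.153
  20.154.208.0/20 (20.154.208.0 - 20.154.223.255) does not contain 20.154.243.153
  28.154.0.0/15 (28.154.0.0 - 28.155.255.255) does not contain 20.154.243.153
Longest matching prefix is /14 -> interface Tunnel0.

Tunnel0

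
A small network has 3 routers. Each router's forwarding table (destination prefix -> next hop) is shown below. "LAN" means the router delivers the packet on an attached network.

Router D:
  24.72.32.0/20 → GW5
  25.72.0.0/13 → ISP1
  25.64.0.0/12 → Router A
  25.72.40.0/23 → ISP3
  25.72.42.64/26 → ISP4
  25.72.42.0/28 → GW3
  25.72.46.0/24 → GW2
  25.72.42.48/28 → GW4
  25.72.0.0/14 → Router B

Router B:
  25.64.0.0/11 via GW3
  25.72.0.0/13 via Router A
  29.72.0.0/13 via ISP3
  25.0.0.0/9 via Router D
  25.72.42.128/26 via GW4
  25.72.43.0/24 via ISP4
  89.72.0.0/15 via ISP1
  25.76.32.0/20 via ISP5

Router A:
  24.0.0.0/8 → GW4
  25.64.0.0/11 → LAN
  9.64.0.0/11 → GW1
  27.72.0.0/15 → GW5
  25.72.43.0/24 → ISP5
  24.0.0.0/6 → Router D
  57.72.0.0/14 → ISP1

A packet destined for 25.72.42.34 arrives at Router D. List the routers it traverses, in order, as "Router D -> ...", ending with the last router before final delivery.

At Router D: longest match for 25.72.42.34 is 25.72.0.0/14 -> Router B
At Router B: longest match for 25.72.42.34 is 25.72.0.0/13 -> Router A
At Router A: longest match for 25.72.42.34 is 25.64.0.0/11 -> LAN

Router D -> Router B -> Router A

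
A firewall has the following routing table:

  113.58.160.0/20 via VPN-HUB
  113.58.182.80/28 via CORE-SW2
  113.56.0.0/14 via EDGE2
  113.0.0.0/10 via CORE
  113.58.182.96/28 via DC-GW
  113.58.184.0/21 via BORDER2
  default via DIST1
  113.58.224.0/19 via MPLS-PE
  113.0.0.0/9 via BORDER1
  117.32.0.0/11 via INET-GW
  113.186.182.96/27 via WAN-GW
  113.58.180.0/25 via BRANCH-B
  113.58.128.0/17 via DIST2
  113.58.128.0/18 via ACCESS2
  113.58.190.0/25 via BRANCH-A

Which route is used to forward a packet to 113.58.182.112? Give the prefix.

Entries matching 113.58.182.112:
  0.0.0.0/0 (default, matches everything)
  113.0.0.0/9 (113.0.0.0 - 113.127.255.255)
  113.0.0.0/10 (113.0.0.0 - 113.63.255.255)
  113.56.0.0/14 (113.56.0.0 - 113.59.255.255)
  113.58.128.0/17 (113.58.128.0 - 113.58.255.255)
  113.58.128.0/18 (113.58.128.0 - 113.58.191.255)
Most specific is 113.58.128.0/18.

113.58.128.0/18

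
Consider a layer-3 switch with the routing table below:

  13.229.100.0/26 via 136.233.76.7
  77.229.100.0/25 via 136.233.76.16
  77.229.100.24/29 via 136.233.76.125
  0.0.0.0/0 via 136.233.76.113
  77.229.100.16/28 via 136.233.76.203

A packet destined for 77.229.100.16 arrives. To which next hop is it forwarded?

Routes whose prefix contains 77.229.100.16:
  0.0.0.0/0 (default, matches everything) -> 136.233.76.113
  77.229.100.0/25 (77.229.100.0 - 77.229.100.127) -> 136.233.76.16
  77.229.100.16/28 (77.229.100.16 - 77.229.100.31) -> 136.233.76.203
More-specific entries that do NOT match:
  77.229.100.24/29 (77.229.100.24 - 77.229.100.31) does not contain 77.229.100.16
Longest matching prefix is /28 -> next hop 136.233.76.203.

136.233.76.203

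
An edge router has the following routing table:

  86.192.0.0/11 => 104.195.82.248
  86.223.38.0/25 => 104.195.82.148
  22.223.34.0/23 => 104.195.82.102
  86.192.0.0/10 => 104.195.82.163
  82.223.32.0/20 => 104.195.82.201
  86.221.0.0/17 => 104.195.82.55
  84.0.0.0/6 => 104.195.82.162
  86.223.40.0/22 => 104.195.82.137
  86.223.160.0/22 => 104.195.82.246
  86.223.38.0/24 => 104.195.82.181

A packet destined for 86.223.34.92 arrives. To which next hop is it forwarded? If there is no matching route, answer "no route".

104.195.82.248

Routes whose prefix contains 86.223.34.92:
  84.0.0.0/6 (84.0.0.0 - 87.255.255.255) -> 104.195.82.162
  86.192.0.0/10 (86.192.0.0 - 86.255.255.255) -> 104.195.82.163
  86.192.0.0/11 (86.192.0.0 - 86.223.255.255) -> 104.195.82.248
More-specific entries that do NOT match:
  86.223.38.0/25 (86.223.38.0 - 86.223.38.127) does not contain 86.223.34.92
  86.223.38.0/24 (86.223.38.0 - 86.223.38.255) does not contain 86.223.34.92
  22.223.34.0/23 (22.223.34.0 - 22.223.35.255) does not contain 86.223.34.92
  86.223.40.0/22 (86.223.40.0 - 86.223.43.255) does not contain 86.223.34.92
  86.223.160.0/22 (86.223.160.0 - 86.223.163.255) does not contain 86.223.34.92
  82.223.32.0/20 (82.223.32.0 - 82.223.47.255) does not contain 86.223.34.92
  86.221.0.0/17 (86.221.0.0 - 86.221.127.255) does not contain 86.223.34.92
Longest matching prefix is /11 -> next hop 104.195.82.248.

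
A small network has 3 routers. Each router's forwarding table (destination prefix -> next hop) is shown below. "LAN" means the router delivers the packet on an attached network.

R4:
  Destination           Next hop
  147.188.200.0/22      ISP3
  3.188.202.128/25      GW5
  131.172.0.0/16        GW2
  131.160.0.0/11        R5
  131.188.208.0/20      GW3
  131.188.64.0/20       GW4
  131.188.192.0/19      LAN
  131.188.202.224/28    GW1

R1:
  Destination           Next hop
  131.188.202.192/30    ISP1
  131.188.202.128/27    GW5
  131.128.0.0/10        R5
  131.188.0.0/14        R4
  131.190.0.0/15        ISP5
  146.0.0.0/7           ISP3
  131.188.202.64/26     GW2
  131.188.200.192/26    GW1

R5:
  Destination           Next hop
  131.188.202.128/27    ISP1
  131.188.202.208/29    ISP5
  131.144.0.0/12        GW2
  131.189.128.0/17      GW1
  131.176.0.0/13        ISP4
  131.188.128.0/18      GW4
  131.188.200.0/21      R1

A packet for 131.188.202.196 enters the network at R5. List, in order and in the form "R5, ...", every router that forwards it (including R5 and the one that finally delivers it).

At R5: longest match for 131.188.202.196 is 131.188.200.0/21 -> R1
At R1: longest match for 131.188.202.196 is 131.188.0.0/14 -> R4
At R4: longest match for 131.188.202.196 is 131.188.192.0/19 -> LAN

R5, R1, R4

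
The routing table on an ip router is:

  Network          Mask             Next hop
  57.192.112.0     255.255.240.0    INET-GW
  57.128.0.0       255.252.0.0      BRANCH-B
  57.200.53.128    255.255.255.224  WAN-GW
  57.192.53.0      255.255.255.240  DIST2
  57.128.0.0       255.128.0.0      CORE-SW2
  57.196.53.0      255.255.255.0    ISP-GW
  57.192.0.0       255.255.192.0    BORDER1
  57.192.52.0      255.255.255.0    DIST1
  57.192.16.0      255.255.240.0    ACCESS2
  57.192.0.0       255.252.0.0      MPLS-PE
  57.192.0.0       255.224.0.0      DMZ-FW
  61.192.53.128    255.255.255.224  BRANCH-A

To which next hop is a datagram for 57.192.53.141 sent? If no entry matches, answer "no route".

BORDER1

Routes whose prefix contains 57.192.53.141:
  57.128.0.0/9 (57.128.0.0 - 57.255.255.255) -> CORE-SW2
  57.192.0.0/11 (57.192.0.0 - 57.223.255.255) -> DMZ-FW
  57.192.0.0/14 (57.192.0.0 - 57.195.255.255) -> MPLS-PE
  57.192.0.0/18 (57.192.0.0 - 57.192.63.255) -> BORDER1
More-specific entries that do NOT match:
  57.192.53.0/28 (57.192.53.0 - 57.192.53.15) does not contain 57.192.53.141
  57.200.53.128/27 (57.200.53.128 - 57.200.53.159) does not contain 57.192.53.141
  61.192.53.128/27 (61.192.53.128 - 61.192.53.159) does not contain 57.192.53.141
  57.196.53.0/24 (57.196.53.0 - 57.196.53.255) does not contain 57.192.53.141
  57.192.52.0/24 (57.192.52.0 - 57.192.52.255) does not contain 57.192.53.141
  57.192.112.0/20 (57.192.112.0 - 57.192.127.255) does not contain 57.192.53.141
  57.192.16.0/20 (57.192.16.0 - 57.192.31.255) does not contain 57.192.53.141
Longest matching prefix is /18 -> next hop BORDER1.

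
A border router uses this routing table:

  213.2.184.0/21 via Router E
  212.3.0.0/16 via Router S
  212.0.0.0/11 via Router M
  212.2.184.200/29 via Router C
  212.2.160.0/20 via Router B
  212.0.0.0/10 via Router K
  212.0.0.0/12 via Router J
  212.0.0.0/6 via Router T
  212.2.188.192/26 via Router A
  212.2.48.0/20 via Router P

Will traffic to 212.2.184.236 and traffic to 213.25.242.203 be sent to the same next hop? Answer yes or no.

212.2.184.236: longest match 212.0.0.0/12 -> Router J
213.25.242.203: longest match 212.0.0.0/6 -> Router T

no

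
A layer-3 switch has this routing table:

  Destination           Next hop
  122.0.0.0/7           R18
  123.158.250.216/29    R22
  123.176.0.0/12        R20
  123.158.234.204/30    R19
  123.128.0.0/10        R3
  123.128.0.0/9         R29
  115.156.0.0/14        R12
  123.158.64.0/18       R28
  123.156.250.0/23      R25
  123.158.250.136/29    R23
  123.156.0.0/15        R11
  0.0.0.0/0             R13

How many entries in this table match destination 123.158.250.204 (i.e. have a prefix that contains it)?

4

Prefixes containing 123.158.250.204:
  0.0.0.0/0 (default, matches everything)
  122.0.0.0/7 (122.0.0.0 - 123.255.255.255)
  123.128.0.0/9 (123.128.0.0 - 123.255.255.255)
  123.128.0.0/10 (123.128.0.0 - 123.191.255.255)
Total matching entries: 4.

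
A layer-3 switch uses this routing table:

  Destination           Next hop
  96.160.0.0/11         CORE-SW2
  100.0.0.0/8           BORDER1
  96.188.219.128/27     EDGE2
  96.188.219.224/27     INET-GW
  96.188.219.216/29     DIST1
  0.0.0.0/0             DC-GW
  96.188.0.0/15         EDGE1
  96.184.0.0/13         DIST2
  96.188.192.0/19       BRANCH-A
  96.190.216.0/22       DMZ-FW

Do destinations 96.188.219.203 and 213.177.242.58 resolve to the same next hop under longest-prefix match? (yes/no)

no

96.188.219.203: longest match 96.188.192.0/19 -> BRANCH-A
213.177.242.58: longest match 0.0.0.0/0 -> DC-GW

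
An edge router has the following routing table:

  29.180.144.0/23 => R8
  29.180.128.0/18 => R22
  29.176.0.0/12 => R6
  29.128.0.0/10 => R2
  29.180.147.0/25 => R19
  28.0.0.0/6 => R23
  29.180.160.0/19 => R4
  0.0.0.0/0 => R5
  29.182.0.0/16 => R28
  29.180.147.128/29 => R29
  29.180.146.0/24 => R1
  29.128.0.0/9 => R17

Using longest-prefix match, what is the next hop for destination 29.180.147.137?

Routes whose prefix contains 29.180.147.137:
  0.0.0.0/0 (default, matches everything) -> R5
  28.0.0.0/6 (28.0.0.0 - 31.255.255.255) -> R23
  29.128.0.0/9 (29.128.0.0 - 29.255.255.255) -> R17
  29.128.0.0/10 (29.128.0.0 - 29.191.255.255) -> R2
  29.176.0.0/12 (29.176.0.0 - 29.191.255.255) -> R6
  29.180.128.0/18 (29.180.128.0 - 29.180.191.255) -> R22
More-specific entries that do NOT match:
  29.180.147.128/29 (29.180.147.128 - 29.180.147.135) does not contain 29.180.147.137
  29.180.147.0/25 (29.180.147.0 - 29.180.147.127) does not contain 29.180.147.137
  29.180.146.0/24 (29.180.146.0 - 29.180.146.255) does not contain 29.180.147.137
  29.180.144.0/23 (29.180.144.0 - 29.180.145.255) does not contain 29.180.147.137
  29.180.160.0/19 (29.180.160.0 - 29.180.191.255) does not contain 29.180.147.137
Longest matching prefix is /18 -> next hop R22.

R22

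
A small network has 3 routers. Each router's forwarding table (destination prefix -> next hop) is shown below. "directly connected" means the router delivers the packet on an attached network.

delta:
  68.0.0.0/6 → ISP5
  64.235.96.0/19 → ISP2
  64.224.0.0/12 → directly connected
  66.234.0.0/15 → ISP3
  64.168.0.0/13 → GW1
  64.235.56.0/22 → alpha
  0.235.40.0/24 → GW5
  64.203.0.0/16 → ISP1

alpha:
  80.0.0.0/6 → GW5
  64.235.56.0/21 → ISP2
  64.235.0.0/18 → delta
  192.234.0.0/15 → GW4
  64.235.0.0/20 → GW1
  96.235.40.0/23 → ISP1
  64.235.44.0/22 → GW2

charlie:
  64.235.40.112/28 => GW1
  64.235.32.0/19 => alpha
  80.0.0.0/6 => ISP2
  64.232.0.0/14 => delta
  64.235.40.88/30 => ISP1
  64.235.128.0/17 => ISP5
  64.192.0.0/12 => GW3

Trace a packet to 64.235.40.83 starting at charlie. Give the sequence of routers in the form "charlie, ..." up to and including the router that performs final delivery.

charlie, alpha, delta

At charlie: longest match for 64.235.40.83 is 64.235.32.0/19 -> alpha
At alpha: longest match for 64.235.40.83 is 64.235.0.0/18 -> delta
At delta: longest match for 64.235.40.83 is 64.224.0.0/12 -> directly connected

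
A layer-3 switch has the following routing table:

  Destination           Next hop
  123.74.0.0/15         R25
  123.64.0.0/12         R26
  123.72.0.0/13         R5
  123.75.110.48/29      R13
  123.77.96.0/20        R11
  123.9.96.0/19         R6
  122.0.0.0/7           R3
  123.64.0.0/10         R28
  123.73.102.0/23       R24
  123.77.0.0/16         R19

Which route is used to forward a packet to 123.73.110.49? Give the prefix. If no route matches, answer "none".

Entries matching 123.73.110.49:
  122.0.0.0/7 (122.0.0.0 - 123.255.255.255)
  123.64.0.0/10 (123.64.0.0 - 123.127.255.255)
  123.64.0.0/12 (123.64.0.0 - 123.79.255.255)
  123.72.0.0/13 (123.72.0.0 - 123.79.255.255)
Most specific is 123.72.0.0/13.

123.72.0.0/13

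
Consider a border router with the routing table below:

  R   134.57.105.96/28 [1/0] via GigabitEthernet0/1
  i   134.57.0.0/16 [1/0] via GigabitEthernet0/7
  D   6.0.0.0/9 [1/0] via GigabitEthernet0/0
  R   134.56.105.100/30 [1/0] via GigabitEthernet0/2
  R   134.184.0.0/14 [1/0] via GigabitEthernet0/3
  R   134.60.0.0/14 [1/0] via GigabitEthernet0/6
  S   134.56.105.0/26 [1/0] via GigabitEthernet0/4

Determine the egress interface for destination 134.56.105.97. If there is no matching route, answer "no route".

no route

No entry's prefix contains 134.56.105.97; there is no default route.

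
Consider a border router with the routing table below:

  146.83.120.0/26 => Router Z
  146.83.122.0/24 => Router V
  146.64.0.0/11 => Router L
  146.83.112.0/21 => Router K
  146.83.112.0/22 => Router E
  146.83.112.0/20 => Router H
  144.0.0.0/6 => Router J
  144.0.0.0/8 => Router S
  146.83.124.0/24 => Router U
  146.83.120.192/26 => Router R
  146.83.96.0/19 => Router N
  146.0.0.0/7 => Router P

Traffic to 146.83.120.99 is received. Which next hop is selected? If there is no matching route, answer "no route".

Router H

Routes whose prefix contains 146.83.120.99:
  144.0.0.0/6 (144.0.0.0 - 147.255.255.255) -> Router J
  146.0.0.0/7 (146.0.0.0 - 147.255.255.255) -> Router P
  146.64.0.0/11 (146.64.0.0 - 146.95.255.255) -> Router L
  146.83.96.0/19 (146.83.96.0 - 146.83.127.255) -> Router N
  146.83.112.0/20 (146.83.112.0 - 146.83.127.255) -> Router H
More-specific entries that do NOT match:
  146.83.120.0/26 (146.83.120.0 - 146.83.120.63) does not contain 146.83.120.99
  146.83.120.192/26 (146.83.120.192 - 146.83.120.255) does not contain 146.83.120.99
  146.83.122.0/24 (146.83.122.0 - 146.83.122.255) does not contain 146.83.120.99
  146.83.124.0/24 (146.83.124.0 - 146.83.124.255) does not contain 146.83.120.99
  146.83.112.0/22 (146.83.112.0 - 146.83.115.255) does not contain 146.83.120.99
  146.83.112.0/21 (146.83.112.0 - 146.83.119.255) does not contain 146.83.120.99
Longest matching prefix is /20 -> next hop Router H.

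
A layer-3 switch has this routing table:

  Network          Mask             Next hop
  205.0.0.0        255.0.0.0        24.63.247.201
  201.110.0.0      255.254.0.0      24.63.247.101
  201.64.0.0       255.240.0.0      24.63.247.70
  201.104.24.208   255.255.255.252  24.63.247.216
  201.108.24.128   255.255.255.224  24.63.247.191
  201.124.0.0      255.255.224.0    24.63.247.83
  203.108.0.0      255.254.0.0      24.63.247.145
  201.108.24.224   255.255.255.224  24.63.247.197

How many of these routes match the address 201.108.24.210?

No listed prefix contains 201.108.24.210.
Total matching entries: 0.

0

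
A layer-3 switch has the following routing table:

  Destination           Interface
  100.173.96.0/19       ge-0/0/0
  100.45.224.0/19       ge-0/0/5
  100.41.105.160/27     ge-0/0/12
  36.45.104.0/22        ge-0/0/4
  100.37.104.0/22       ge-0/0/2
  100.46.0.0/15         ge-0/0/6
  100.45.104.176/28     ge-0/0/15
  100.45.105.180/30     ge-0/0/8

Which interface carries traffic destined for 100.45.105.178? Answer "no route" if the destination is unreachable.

no route

No entry's prefix contains 100.45.105.178; there is no default route.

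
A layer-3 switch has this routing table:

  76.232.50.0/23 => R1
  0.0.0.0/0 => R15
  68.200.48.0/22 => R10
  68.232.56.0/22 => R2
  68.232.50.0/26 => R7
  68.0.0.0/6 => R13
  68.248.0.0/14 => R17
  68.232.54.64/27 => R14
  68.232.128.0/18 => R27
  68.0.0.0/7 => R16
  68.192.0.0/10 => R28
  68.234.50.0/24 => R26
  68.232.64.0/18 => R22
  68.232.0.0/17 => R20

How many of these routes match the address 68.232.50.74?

Prefixes containing 68.232.50.74:
  0.0.0.0/0 (default, matches everything)
  68.0.0.0/6 (68.0.0.0 - 71.255.255.255)
  68.0.0.0/7 (68.0.0.0 - 69.255.255.255)
  68.192.0.0/10 (68.192.0.0 - 68.255.255.255)
  68.232.0.0/17 (68.232.0.0 - 68.232.127.255)
Total matching entries: 5.

5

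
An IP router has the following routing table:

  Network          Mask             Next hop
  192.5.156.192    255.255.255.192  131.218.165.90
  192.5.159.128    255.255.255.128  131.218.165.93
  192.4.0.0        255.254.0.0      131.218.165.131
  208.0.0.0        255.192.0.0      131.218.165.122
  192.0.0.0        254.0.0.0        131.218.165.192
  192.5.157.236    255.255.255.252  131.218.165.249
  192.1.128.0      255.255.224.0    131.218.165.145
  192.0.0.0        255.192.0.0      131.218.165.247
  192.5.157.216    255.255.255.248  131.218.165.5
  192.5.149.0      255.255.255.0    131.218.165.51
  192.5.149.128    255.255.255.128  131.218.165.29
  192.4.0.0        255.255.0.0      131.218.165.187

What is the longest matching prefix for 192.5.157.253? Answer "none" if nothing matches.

192.4.0.0/15

Entries matching 192.5.157.253:
  192.0.0.0/7 (192.0.0.0 - 193.255.255.255)
  192.0.0.0/10 (192.0.0.0 - 192.63.255.255)
  192.4.0.0/15 (192.4.0.0 - 192.5.255.255)
Most specific is 192.4.0.0/15.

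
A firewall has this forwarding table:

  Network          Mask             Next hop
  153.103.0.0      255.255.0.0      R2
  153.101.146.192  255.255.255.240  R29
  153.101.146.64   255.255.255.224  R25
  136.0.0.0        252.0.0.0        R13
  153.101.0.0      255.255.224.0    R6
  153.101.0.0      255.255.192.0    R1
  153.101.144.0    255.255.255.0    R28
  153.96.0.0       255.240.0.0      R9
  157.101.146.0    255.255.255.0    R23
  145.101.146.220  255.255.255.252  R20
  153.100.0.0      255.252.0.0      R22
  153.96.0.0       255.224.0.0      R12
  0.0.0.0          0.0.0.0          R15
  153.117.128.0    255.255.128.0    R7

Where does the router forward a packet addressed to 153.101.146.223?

R22

Routes whose prefix contains 153.101.146.223:
  0.0.0.0/0 (default, matches everything) -> R15
  153.96.0.0/11 (153.96.0.0 - 153.127.255.255) -> R12
  153.96.0.0/12 (153.96.0.0 - 153.111.255.255) -> R9
  153.100.0.0/14 (153.100.0.0 - 153.103.255.255) -> R22
More-specific entries that do NOT match:
  145.101.146.220/30 (145.101.146.220 - 145.101.146.223) does not contain 153.101.146.223
  153.101.146.192/28 (153.101.146.192 - 153.101.146.207) does not contain 153.101.146.223
  153.101.146.64/27 (153.101.146.64 - 153.101.146.95) does not contain 153.101.146.223
  153.101.144.0/24 (153.101.144.0 - 153.101.144.255) does not contain 153.101.146.223
  157.101.146.0/24 (157.101.146.0 - 157.101.146.255) does not contain 153.101.146.223
  153.101.0.0/19 (153.101.0.0 - 153.101.31.255) does not contain 153.101.146.223
  153.101.0.0/18 (153.101.0.0 - 153.101.63.255) does not contain 153.101.146.223
  153.117.128.0/17 (153.117.128.0 - 153.117.255.255) does not contain 153.101.146.223
  153.103.0.0/16 (153.103.0.0 - 153.103.255.255) does not contain 153.101.146.223
Longest matching prefix is /14 -> next hop R22.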